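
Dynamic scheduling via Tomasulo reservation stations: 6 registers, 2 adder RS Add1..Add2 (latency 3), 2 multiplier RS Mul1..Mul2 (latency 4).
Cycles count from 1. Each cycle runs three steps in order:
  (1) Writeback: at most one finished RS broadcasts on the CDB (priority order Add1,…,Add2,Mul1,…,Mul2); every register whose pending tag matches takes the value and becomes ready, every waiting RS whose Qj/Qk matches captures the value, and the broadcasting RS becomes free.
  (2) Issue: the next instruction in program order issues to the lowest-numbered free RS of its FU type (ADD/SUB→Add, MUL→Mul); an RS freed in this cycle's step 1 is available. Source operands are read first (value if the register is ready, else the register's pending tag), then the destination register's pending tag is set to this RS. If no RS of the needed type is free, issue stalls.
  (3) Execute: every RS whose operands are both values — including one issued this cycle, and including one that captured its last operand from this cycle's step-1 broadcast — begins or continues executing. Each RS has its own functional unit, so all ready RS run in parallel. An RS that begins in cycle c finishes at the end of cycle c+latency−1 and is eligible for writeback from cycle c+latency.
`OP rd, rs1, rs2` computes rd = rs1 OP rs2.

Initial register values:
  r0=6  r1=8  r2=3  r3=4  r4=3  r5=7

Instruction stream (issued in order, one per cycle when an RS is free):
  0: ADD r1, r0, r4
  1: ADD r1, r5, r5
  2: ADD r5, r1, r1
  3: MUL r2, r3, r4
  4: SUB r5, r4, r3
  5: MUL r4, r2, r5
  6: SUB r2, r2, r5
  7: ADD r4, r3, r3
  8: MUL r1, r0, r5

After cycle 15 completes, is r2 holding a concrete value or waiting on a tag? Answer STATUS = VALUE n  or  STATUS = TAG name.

STATUS = VALUE 13

cycle 1: issue ADD r1<-Add1 // r0:6,r1:Add1,r2:3,r3:4,r4:3,r5:7
cycle 2: issue ADD r1<-Add2 // r0:6,r1:Add2,r2:3,r3:4,r4:3,r5:7
cycle 3: stall // r0:6,r1:Add2,r2:3,r3:4,r4:3,r5:7
cycle 4: CDB Add1=9; issue ADD r5<-Add1 // r0:6,r1:Add2,r2:3,r3:4,r4:3,r5:Add1
cycle 5: CDB Add2=14; issue MUL r2<-Mul1 // r0:6,r1:14,r2:Mul1,r3:4,r4:3,r5:Add1
cycle 6: issue SUB r5<-Add2 // r0:6,r1:14,r2:Mul1,r3:4,r4:3,r5:Add2
cycle 7: issue MUL r4<-Mul2 // r0:6,r1:14,r2:Mul1,r3:4,r4:Mul2,r5:Add2
cycle 8: CDB Add1=28; issue SUB r2<-Add1 // r0:6,r1:14,r2:Add1,r3:4,r4:Mul2,r5:Add2
cycle 9: CDB Add2=-1; issue ADD r4<-Add2 // r0:6,r1:14,r2:Add1,r3:4,r4:Add2,r5:-1
cycle 10: CDB Mul1=12; issue MUL r1<-Mul1 // r0:6,r1:Mul1,r2:Add1,r3:4,r4:Add2,r5:-1
cycle 11: - // r0:6,r1:Mul1,r2:Add1,r3:4,r4:Add2,r5:-1
cycle 12: CDB Add2=8 // r0:6,r1:Mul1,r2:Add1,r3:4,r4:8,r5:-1
cycle 13: CDB Add1=13 // r0:6,r1:Mul1,r2:13,r3:4,r4:8,r5:-1
cycle 14: CDB Mul1=-6 // r0:6,r1:-6,r2:13,r3:4,r4:8,r5:-1
cycle 15: CDB Mul2=-12 // r0:6,r1:-6,r2:13,r3:4,r4:8,r5:-1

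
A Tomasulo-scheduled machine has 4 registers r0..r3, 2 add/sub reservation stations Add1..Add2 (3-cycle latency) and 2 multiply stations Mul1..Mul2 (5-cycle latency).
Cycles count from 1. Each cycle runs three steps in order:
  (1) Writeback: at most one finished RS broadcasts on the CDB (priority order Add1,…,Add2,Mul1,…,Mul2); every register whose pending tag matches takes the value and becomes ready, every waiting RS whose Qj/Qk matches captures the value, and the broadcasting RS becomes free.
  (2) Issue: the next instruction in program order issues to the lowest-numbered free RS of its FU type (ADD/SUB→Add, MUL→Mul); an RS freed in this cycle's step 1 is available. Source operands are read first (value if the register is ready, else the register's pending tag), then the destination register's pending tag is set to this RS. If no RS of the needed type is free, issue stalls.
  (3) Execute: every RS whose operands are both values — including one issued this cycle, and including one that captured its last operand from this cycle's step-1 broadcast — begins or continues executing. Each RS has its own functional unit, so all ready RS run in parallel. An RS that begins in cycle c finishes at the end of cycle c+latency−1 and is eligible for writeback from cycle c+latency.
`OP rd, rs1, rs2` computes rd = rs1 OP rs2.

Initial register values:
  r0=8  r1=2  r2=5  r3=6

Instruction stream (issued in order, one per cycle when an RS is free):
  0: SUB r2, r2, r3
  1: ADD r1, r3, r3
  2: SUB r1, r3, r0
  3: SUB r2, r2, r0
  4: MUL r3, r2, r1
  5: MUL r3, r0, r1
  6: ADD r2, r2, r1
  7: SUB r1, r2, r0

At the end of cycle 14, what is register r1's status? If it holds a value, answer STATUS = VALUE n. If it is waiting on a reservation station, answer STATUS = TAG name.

STATUS = VALUE -19

cycle 1: issue SUB r2<-Add1 // r0:8,r1:2,r2:Add1,r3:6
cycle 2: issue ADD r1<-Add2 // r0:8,r1:Add2,r2:Add1,r3:6
cycle 3: stall // r0:8,r1:Add2,r2:Add1,r3:6
cycle 4: CDB Add1=-1; issue SUB r1<-Add1 // r0:8,r1:Add1,r2:-1,r3:6
cycle 5: CDB Add2=12; issue SUB r2<-Add2 // r0:8,r1:Add1,r2:Add2,r3:6
cycle 6: issue MUL r3<-Mul1 // r0:8,r1:Add1,r2:Add2,r3:Mul1
cycle 7: CDB Add1=-2; issue MUL r3<-Mul2 // r0:8,r1:-2,r2:Add2,r3:Mul2
cycle 8: CDB Add2=-9; issue ADD r2<-Add1 // r0:8,r1:-2,r2:Add1,r3:Mul2
cycle 9: issue SUB r1<-Add2 // r0:8,r1:Add2,r2:Add1,r3:Mul2
cycle 10: - // r0:8,r1:Add2,r2:Add1,r3:Mul2
cycle 11: CDB Add1=-11 // r0:8,r1:Add2,r2:-11,r3:Mul2
cycle 12: CDB Mul2=-16 // r0:8,r1:Add2,r2:-11,r3:-16
cycle 13: CDB Mul1=18 // r0:8,r1:Add2,r2:-11,r3:-16
cycle 14: CDB Add2=-19 // r0:8,r1:-19,r2:-11,r3:-16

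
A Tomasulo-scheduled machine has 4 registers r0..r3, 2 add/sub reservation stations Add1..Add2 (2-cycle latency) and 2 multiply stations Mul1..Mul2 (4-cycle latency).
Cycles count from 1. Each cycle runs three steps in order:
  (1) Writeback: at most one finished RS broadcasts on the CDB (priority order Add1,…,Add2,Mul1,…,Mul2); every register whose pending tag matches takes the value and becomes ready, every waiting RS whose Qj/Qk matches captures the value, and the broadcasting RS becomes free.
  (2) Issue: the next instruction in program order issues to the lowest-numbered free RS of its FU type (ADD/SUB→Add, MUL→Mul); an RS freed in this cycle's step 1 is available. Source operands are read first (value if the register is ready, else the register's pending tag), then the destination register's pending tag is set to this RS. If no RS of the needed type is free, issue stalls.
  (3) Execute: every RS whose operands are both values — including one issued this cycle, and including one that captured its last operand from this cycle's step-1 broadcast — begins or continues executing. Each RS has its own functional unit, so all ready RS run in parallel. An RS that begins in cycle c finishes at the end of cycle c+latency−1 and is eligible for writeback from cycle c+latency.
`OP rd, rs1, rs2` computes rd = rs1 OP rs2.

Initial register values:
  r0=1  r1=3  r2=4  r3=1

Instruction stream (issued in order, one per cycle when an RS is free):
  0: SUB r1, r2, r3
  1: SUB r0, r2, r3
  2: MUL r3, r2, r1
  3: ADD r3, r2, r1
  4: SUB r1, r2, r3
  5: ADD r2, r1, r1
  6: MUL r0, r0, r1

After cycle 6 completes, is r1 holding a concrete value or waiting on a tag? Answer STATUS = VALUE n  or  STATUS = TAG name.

  c1: issue SUB r1<-Add1  regs: r0:1,r1:Add1,r2:4,r3:1
  c2: issue SUB r0<-Add2  regs: r0:Add2,r1:Add1,r2:4,r3:1
  c3: CDB Add1=3; issue MUL r3<-Mul1  regs: r0:Add2,r1:3,r2:4,r3:Mul1
  c4: CDB Add2=3; issue ADD r3<-Add1  regs: r0:3,r1:3,r2:4,r3:Add1
  c5: issue SUB r1<-Add2  regs: r0:3,r1:Add2,r2:4,r3:Add1
  c6: CDB Add1=7; issue ADD r2<-Add1  regs: r0:3,r1:Add2,r2:Add1,r3:7

STATUS = TAG Add2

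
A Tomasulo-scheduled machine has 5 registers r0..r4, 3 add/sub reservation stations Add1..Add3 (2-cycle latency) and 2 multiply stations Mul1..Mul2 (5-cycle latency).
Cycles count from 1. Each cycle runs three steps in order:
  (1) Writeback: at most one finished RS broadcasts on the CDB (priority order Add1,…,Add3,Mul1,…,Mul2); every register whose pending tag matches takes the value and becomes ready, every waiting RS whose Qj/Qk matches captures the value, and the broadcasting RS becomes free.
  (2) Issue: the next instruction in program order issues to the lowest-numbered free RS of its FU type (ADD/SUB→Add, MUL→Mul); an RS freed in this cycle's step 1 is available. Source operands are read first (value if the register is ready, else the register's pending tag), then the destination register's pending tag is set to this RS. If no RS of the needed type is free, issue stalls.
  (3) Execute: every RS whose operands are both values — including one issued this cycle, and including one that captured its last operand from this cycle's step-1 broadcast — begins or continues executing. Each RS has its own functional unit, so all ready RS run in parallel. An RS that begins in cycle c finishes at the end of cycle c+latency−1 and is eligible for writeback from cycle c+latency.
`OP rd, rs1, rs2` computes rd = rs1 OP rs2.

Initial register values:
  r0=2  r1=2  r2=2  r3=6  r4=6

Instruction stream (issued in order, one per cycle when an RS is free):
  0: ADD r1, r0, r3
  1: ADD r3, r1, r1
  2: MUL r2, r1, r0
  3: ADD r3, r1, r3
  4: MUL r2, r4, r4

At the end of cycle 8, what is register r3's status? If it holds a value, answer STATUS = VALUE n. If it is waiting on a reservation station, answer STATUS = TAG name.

STATUS = VALUE 24

cycle 1: issue ADD r1<-Add1 // r0:2,r1:Add1,r2:2,r3:6,r4:6
cycle 2: issue ADD r3<-Add2 // r0:2,r1:Add1,r2:2,r3:Add2,r4:6
cycle 3: CDB Add1=8; issue MUL r2<-Mul1 // r0:2,r1:8,r2:Mul1,r3:Add2,r4:6
cycle 4: issue ADD r3<-Add1 // r0:2,r1:8,r2:Mul1,r3:Add1,r4:6
cycle 5: CDB Add2=16; issue MUL r2<-Mul2 // r0:2,r1:8,r2:Mul2,r3:Add1,r4:6
cycle 6: - // r0:2,r1:8,r2:Mul2,r3:Add1,r4:6
cycle 7: CDB Add1=24 // r0:2,r1:8,r2:Mul2,r3:24,r4:6
cycle 8: CDB Mul1=16 // r0:2,r1:8,r2:Mul2,r3:24,r4:6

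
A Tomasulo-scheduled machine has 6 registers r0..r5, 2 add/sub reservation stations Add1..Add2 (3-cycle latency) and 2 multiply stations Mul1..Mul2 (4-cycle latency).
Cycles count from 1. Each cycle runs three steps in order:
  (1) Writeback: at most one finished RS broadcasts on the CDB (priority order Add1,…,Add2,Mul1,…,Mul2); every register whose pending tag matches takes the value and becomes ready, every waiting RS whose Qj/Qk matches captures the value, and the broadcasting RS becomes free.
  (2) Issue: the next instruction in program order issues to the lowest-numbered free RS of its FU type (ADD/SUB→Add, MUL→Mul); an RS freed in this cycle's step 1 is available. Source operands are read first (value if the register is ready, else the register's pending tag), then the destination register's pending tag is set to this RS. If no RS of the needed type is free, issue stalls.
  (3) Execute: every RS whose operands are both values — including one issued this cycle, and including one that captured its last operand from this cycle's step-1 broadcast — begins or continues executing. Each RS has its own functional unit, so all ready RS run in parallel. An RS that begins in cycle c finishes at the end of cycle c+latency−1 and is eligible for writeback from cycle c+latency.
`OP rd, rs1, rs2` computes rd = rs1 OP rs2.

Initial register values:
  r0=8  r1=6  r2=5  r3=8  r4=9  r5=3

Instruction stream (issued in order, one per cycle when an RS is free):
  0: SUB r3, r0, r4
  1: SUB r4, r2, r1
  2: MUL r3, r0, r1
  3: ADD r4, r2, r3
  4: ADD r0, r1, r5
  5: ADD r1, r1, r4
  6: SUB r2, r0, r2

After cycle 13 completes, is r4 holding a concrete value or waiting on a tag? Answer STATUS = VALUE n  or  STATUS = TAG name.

STATUS = VALUE 53

  c1: issue SUB r3<-Add1  regs: r0:8,r1:6,r2:5,r3:Add1,r4:9,r5:3
  c2: issue SUB r4<-Add2  regs: r0:8,r1:6,r2:5,r3:Add1,r4:Add2,r5:3
  c3: issue MUL r3<-Mul1  regs: r0:8,r1:6,r2:5,r3:Mul1,r4:Add2,r5:3
  c4: CDB Add1=-1; issue ADD r4<-Add1  regs: r0:8,r1:6,r2:5,r3:Mul1,r4:Add1,r5:3
  c5: CDB Add2=-1; issue ADD r0<-Add2  regs: r0:Add2,r1:6,r2:5,r3:Mul1,r4:Add1,r5:3
  c6: stall  regs: r0:Add2,r1:6,r2:5,r3:Mul1,r4:Add1,r5:3
  c7: CDB Mul1=48; stall  regs: r0:Add2,r1:6,r2:5,r3:48,r4:Add1,r5:3
  c8: CDB Add2=9; issue ADD r1<-Add2  regs: r0:9,r1:Add2,r2:5,r3:48,r4:Add1,r5:3
  c9: stall  regs: r0:9,r1:Add2,r2:5,r3:48,r4:Add1,r5:3
  c10: CDB Add1=53; issue SUB r2<-Add1  regs: r0:9,r1:Add2,r2:Add1,r3:48,r4:53,r5:3
  c11: -  regs: r0:9,r1:Add2,r2:Add1,r3:48,r4:53,r5:3
  c12: -  regs: r0:9,r1:Add2,r2:Add1,r3:48,r4:53,r5:3
  c13: CDB Add1=4  regs: r0:9,r1:Add2,r2:4,r3:48,r4:53,r5:3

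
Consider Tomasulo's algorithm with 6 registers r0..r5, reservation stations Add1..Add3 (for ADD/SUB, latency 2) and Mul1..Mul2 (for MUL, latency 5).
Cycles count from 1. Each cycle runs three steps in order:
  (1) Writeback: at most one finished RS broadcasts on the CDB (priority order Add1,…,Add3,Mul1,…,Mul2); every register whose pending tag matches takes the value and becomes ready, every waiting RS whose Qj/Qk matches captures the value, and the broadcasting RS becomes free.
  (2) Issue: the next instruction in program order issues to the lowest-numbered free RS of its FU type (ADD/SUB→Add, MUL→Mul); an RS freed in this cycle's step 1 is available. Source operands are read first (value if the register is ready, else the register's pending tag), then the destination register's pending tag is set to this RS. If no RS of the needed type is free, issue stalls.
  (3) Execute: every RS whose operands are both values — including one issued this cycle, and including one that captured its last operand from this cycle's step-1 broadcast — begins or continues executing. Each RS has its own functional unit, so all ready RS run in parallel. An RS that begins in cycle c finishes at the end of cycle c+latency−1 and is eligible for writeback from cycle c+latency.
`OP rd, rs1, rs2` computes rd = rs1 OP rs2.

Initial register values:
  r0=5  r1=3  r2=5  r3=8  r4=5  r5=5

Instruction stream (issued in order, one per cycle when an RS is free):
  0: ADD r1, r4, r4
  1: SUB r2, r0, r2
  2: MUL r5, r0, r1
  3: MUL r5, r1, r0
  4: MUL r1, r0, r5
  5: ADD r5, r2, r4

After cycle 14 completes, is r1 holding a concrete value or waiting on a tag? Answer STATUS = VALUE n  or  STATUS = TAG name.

STATUS = VALUE 250

  c1: issue ADD r1<-Add1  regs: r0:5,r1:Add1,r2:5,r3:8,r4:5,r5:5
  c2: issue SUB r2<-Add2  regs: r0:5,r1:Add1,r2:Add2,r3:8,r4:5,r5:5
  c3: CDB Add1=10; issue MUL r5<-Mul1  regs: r0:5,r1:10,r2:Add2,r3:8,r4:5,r5:Mul1
  c4: CDB Add2=0; issue MUL r5<-Mul2  regs: r0:5,r1:10,r2:0,r3:8,r4:5,r5:Mul2
  c5: stall  regs: r0:5,r1:10,r2:0,r3:8,r4:5,r5:Mul2
  c6: stall  regs: r0:5,r1:10,r2:0,r3:8,r4:5,r5:Mul2
  c7: stall  regs: r0:5,r1:10,r2:0,r3:8,r4:5,r5:Mul2
  c8: CDB Mul1=50; issue MUL r1<-Mul1  regs: r0:5,r1:Mul1,r2:0,r3:8,r4:5,r5:Mul2
  c9: CDB Mul2=50; issue ADD r5<-Add1  regs: r0:5,r1:Mul1,r2:0,r3:8,r4:5,r5:Add1
  c10: -  regs: r0:5,r1:Mul1,r2:0,r3:8,r4:5,r5:Add1
  c11: CDB Add1=5  regs: r0:5,r1:Mul1,r2:0,r3:8,r4:5,r5:5
  c12: -  regs: r0:5,r1:Mul1,r2:0,r3:8,r4:5,r5:5
  c13: -  regs: r0:5,r1:Mul1,r2:0,r3:8,r4:5,r5:5
  c14: CDB Mul1=250  regs: r0:5,r1:250,r2:0,r3:8,r4:5,r5:5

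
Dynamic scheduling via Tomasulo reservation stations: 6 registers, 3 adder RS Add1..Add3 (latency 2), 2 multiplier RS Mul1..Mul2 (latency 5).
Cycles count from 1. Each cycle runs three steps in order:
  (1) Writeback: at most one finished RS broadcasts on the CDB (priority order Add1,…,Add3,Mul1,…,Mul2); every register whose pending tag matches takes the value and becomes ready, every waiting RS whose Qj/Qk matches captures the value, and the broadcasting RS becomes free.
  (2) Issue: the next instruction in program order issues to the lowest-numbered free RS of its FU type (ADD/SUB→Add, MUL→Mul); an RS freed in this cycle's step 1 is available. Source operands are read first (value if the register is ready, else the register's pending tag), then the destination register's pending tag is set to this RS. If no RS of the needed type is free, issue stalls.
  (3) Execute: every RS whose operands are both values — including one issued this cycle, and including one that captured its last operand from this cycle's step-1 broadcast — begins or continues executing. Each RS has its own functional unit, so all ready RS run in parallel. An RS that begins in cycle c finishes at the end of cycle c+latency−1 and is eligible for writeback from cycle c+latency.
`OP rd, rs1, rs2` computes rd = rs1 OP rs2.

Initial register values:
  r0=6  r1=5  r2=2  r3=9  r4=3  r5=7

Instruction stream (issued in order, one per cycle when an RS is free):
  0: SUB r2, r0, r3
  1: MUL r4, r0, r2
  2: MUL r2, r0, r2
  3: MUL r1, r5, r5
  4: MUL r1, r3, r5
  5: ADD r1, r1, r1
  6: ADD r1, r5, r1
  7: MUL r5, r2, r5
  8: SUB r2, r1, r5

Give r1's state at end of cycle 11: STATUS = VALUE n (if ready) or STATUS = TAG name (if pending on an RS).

STATUS = TAG Add2

  c1: issue SUB r2<-Add1  regs: r0:6,r1:5,r2:Add1,r3:9,r4:3,r5:7
  c2: issue MUL r4<-Mul1  regs: r0:6,r1:5,r2:Add1,r3:9,r4:Mul1,r5:7
  c3: CDB Add1=-3; issue MUL r2<-Mul2  regs: r0:6,r1:5,r2:Mul2,r3:9,r4:Mul1,r5:7
  c4: stall  regs: r0:6,r1:5,r2:Mul2,r3:9,r4:Mul1,r5:7
  c5: stall  regs: r0:6,r1:5,r2:Mul2,r3:9,r4:Mul1,r5:7
  c6: stall  regs: r0:6,r1:5,r2:Mul2,r3:9,r4:Mul1,r5:7
  c7: stall  regs: r0:6,r1:5,r2:Mul2,r3:9,r4:Mul1,r5:7
  c8: CDB Mul1=-18; issue MUL r1<-Mul1  regs: r0:6,r1:Mul1,r2:Mul2,r3:9,r4:-18,r5:7
  c9: CDB Mul2=-18; issue MUL r1<-Mul2  regs: r0:6,r1:Mul2,r2:-18,r3:9,r4:-18,r5:7
  c10: issue ADD r1<-Add1  regs: r0:6,r1:Add1,r2:-18,r3:9,r4:-18,r5:7
  c11: issue ADD r1<-Add2  regs: r0:6,r1:Add2,r2:-18,r3:9,r4:-18,r5:7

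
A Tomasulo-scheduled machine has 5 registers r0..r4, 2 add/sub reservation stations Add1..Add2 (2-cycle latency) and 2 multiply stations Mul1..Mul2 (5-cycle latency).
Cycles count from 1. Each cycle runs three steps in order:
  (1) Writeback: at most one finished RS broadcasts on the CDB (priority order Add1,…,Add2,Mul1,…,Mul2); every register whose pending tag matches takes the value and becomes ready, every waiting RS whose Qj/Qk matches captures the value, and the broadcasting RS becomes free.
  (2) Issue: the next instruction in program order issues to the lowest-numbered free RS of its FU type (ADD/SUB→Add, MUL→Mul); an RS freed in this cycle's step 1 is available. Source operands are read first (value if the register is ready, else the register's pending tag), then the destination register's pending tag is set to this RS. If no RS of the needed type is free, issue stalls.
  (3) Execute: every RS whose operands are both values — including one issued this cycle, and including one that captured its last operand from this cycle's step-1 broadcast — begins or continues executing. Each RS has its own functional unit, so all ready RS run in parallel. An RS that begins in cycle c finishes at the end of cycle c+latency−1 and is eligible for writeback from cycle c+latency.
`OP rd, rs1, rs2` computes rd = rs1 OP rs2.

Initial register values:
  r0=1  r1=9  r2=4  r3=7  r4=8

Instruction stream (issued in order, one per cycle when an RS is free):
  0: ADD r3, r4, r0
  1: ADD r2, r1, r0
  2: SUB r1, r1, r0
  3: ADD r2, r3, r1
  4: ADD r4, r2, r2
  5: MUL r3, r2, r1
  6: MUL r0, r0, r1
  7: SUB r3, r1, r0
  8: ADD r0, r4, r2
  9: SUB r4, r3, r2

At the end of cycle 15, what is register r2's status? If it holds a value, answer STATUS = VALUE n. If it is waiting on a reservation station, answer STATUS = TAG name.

STATUS = VALUE 17

  c1: issue ADD r3<-Add1  regs: r0:1,r1:9,r2:4,r3:Add1,r4:8
  c2: issue ADD r2<-Add2  regs: r0:1,r1:9,r2:Add2,r3:Add1,r4:8
  c3: CDB Add1=9; issue SUB r1<-Add1  regs: r0:1,r1:Add1,r2:Add2,r3:9,r4:8
  c4: CDB Add2=10; issue ADD r2<-Add2  regs: r0:1,r1:Add1,r2:Add2,r3:9,r4:8
  c5: CDB Add1=8; issue ADD r4<-Add1  regs: r0:1,r1:8,r2:Add2,r3:9,r4:Add1
  c6: issue MUL r3<-Mul1  regs: r0:1,r1:8,r2:Add2,r3:Mul1,r4:Add1
  c7: CDB Add2=17; issue MUL r0<-Mul2  regs: r0:Mul2,r1:8,r2:17,r3:Mul1,r4:Add1
  c8: issue SUB r3<-Add2  regs: r0:Mul2,r1:8,r2:17,r3:Add2,r4:Add1
  c9: CDB Add1=34; issue ADD r0<-Add1  regs: r0:Add1,r1:8,r2:17,r3:Add2,r4:34
  c10: stall  regs: r0:Add1,r1:8,r2:17,r3:Add2,r4:34
  c11: CDB Add1=51; issue SUB r4<-Add1  regs: r0:51,r1:8,r2:17,r3:Add2,r4:Add1
  c12: CDB Mul1=136  regs: r0:51,r1:8,r2:17,r3:Add2,r4:Add1
  c13: CDB Mul2=8  regs: r0:51,r1:8,r2:17,r3:Add2,r4:Add1
  c14: -  regs: r0:51,r1:8,r2:17,r3:Add2,r4:Add1
  c15: CDB Add2=0  regs: r0:51,r1:8,r2:17,r3:0,r4:Add1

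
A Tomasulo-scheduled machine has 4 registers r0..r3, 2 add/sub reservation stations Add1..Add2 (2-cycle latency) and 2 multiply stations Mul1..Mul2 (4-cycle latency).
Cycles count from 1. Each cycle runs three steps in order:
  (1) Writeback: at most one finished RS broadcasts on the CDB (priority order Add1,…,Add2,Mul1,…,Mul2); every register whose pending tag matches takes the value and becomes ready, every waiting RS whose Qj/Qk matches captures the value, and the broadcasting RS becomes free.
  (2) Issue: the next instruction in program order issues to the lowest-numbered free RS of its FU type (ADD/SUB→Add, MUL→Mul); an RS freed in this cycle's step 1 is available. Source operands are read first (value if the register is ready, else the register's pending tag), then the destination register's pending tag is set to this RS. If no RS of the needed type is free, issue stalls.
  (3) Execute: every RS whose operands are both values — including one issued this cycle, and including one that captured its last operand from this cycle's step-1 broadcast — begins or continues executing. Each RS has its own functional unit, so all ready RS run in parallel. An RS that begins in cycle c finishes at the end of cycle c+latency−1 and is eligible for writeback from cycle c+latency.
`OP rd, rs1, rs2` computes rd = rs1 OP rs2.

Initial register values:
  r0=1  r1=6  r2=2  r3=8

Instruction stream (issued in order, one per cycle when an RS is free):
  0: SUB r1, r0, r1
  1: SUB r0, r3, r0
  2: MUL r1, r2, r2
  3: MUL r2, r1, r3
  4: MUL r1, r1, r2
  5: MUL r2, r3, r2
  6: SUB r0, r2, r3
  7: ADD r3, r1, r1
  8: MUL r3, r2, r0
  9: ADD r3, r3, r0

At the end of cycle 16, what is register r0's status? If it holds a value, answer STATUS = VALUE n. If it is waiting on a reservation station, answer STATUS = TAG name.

STATUS = TAG Add1

cycle 1: issue SUB r1<-Add1 // r0:1,r1:Add1,r2:2,r3:8
cycle 2: issue SUB r0<-Add2 // r0:Add2,r1:Add1,r2:2,r3:8
cycle 3: CDB Add1=-5; issue MUL r1<-Mul1 // r0:Add2,r1:Mul1,r2:2,r3:8
cycle 4: CDB Add2=7; issue MUL r2<-Mul2 // r0:7,r1:Mul1,r2:Mul2,r3:8
cycle 5: stall // r0:7,r1:Mul1,r2:Mul2,r3:8
cycle 6: stall // r0:7,r1:Mul1,r2:Mul2,r3:8
cycle 7: CDB Mul1=4; issue MUL r1<-Mul1 // r0:7,r1:Mul1,r2:Mul2,r3:8
cycle 8: stall // r0:7,r1:Mul1,r2:Mul2,r3:8
cycle 9: stall // r0:7,r1:Mul1,r2:Mul2,r3:8
cycle 10: stall // r0:7,r1:Mul1,r2:Mul2,r3:8
cycle 11: CDB Mul2=32; issue MUL r2<-Mul2 // r0:7,r1:Mul1,r2:Mul2,r3:8
cycle 12: issue SUB r0<-Add1 // r0:Add1,r1:Mul1,r2:Mul2,r3:8
cycle 13: issue ADD r3<-Add2 // r0:Add1,r1:Mul1,r2:Mul2,r3:Add2
cycle 14: stall // r0:Add1,r1:Mul1,r2:Mul2,r3:Add2
cycle 15: CDB Mul1=128; issue MUL r3<-Mul1 // r0:Add1,r1:128,r2:Mul2,r3:Mul1
cycle 16: CDB Mul2=256; stall // r0:Add1,r1:128,r2:256,r3:Mul1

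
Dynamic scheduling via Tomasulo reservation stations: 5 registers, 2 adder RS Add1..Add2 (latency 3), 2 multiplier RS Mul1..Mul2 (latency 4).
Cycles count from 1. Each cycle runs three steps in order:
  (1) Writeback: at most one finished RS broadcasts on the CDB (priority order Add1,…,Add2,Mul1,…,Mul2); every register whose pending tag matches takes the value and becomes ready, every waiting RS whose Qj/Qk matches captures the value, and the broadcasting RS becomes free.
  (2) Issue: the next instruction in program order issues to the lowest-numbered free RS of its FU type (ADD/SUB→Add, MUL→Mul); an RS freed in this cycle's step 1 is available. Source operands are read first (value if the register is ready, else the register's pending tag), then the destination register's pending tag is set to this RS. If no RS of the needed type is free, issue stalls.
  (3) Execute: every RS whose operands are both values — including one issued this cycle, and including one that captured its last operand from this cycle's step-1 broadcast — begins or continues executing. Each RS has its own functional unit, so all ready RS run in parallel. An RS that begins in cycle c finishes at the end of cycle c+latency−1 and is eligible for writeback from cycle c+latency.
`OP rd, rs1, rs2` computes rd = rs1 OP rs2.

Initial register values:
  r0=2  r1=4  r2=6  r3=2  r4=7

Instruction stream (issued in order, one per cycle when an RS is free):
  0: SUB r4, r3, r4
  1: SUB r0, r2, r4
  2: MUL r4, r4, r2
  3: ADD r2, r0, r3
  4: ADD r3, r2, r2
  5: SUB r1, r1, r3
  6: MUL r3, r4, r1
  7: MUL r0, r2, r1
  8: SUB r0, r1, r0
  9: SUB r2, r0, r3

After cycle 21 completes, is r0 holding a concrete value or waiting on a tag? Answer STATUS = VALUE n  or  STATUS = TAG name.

STATUS = TAG Add2

c1: issue SUB r4<-Add1 | r0:2,r1:4,r2:6,r3:2,r4:Add1
c2: issue SUB r0<-Add2 | r0:Add2,r1:4,r2:6,r3:2,r4:Add1
c3: issue MUL r4<-Mul1 | r0:Add2,r1:4,r2:6,r3:2,r4:Mul1
c4: CDB Add1=-5; issue ADD r2<-Add1 | r0:Add2,r1:4,r2:Add1,r3:2,r4:Mul1
c5: stall | r0:Add2,r1:4,r2:Add1,r3:2,r4:Mul1
c6: stall | r0:Add2,r1:4,r2:Add1,r3:2,r4:Mul1
c7: CDB Add2=11; issue ADD r3<-Add2 | r0:11,r1:4,r2:Add1,r3:Add2,r4:Mul1
c8: CDB Mul1=-30; stall | r0:11,r1:4,r2:Add1,r3:Add2,r4:-30
c9: stall | r0:11,r1:4,r2:Add1,r3:Add2,r4:-30
c10: CDB Add1=13; issue SUB r1<-Add1 | r0:11,r1:Add1,r2:13,r3:Add2,r4:-30
c11: issue MUL r3<-Mul1 | r0:11,r1:Add1,r2:13,r3:Mul1,r4:-30
c12: issue MUL r0<-Mul2 | r0:Mul2,r1:Add1,r2:13,r3:Mul1,r4:-30
c13: CDB Add2=26; issue SUB r0<-Add2 | r0:Add2,r1:Add1,r2:13,r3:Mul1,r4:-30
c14: stall | r0:Add2,r1:Add1,r2:13,r3:Mul1,r4:-30
c15: stall | r0:Add2,r1:Add1,r2:13,r3:Mul1,r4:-30
c16: CDB Add1=-22; issue SUB r2<-Add1 | r0:Add2,r1:-22,r2:Add1,r3:Mul1,r4:-30
c17: - | r0:Add2,r1:-22,r2:Add1,r3:Mul1,r4:-30
c18: - | r0:Add2,r1:-22,r2:Add1,r3:Mul1,r4:-30
c19: - | r0:Add2,r1:-22,r2:Add1,r3:Mul1,r4:-30
c20: CDB Mul1=660 | r0:Add2,r1:-22,r2:Add1,r3:660,r4:-30
c21: CDB Mul2=-286 | r0:Add2,r1:-22,r2:Add1,r3:660,r4:-30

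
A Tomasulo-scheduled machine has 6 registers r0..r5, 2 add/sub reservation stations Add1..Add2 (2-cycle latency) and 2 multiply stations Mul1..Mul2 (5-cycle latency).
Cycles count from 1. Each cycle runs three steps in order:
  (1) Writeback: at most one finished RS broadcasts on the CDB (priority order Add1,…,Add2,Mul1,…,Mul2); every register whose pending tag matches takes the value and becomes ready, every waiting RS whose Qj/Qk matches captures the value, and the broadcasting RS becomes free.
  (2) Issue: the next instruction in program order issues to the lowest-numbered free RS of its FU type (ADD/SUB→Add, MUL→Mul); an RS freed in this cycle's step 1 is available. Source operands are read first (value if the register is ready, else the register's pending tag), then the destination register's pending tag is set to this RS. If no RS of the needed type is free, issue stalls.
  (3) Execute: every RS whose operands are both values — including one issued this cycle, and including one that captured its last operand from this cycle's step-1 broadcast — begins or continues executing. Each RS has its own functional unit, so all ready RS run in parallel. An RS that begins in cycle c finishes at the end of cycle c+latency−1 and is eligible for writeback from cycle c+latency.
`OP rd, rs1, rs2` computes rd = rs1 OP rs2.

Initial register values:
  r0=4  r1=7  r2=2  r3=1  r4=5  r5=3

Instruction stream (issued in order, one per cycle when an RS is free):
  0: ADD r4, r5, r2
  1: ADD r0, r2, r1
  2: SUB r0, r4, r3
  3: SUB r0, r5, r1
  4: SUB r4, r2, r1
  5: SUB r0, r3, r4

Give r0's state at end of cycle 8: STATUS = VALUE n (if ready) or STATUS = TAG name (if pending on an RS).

  c1: issue ADD r4<-Add1  regs: r0:4,r1:7,r2:2,r3:1,r4:Add1,r5:3
  c2: issue ADD r0<-Add2  regs: r0:Add2,r1:7,r2:2,r3:1,r4:Add1,r5:3
  c3: CDB Add1=5; issue SUB r0<-Add1  regs: r0:Add1,r1:7,r2:2,r3:1,r4:5,r5:3
  c4: CDB Add2=9; issue SUB r0<-Add2  regs: r0:Add2,r1:7,r2:2,r3:1,r4:5,r5:3
  c5: CDB Add1=4; issue SUB r4<-Add1  regs: r0:Add2,r1:7,r2:2,r3:1,r4:Add1,r5:3
  c6: CDB Add2=-4; issue SUB r0<-Add2  regs: r0:Add2,r1:7,r2:2,r3:1,r4:Add1,r5:3
  c7: CDB Add1=-5  regs: r0:Add2,r1:7,r2:2,r3:1,r4:-5,r5:3
  c8: -  regs: r0:Add2,r1:7,r2:2,r3:1,r4:-5,r5:3

STATUS = TAG Add2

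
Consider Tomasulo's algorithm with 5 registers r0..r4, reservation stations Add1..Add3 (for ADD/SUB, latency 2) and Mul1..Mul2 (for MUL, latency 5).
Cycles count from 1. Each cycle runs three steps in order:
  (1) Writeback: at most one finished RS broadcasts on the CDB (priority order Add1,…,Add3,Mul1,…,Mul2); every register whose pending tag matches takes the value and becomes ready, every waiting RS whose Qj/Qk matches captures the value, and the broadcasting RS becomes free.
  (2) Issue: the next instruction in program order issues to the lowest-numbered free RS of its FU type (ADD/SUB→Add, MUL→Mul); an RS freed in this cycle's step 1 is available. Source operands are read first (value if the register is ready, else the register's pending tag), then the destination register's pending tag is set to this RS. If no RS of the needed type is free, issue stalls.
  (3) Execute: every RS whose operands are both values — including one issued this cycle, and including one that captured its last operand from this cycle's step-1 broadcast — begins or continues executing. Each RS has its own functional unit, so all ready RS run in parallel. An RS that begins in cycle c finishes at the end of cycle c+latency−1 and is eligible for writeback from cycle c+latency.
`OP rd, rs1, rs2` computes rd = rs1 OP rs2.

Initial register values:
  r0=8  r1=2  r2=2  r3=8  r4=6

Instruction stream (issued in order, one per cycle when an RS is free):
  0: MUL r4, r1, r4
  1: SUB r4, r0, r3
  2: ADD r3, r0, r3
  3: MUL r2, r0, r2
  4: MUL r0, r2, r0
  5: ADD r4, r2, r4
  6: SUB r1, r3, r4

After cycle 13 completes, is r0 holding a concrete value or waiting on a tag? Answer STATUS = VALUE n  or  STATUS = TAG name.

STATUS = TAG Mul1

  c1: issue MUL r4<-Mul1  regs: r0:8,r1:2,r2:2,r3:8,r4:Mul1
  c2: issue SUB r4<-Add1  regs: r0:8,r1:2,r2:2,r3:8,r4:Add1
  c3: issue ADD r3<-Add2  regs: r0:8,r1:2,r2:2,r3:Add2,r4:Add1
  c4: CDB Add1=0; issue MUL r2<-Mul2  regs: r0:8,r1:2,r2:Mul2,r3:Add2,r4:0
  c5: CDB Add2=16; stall  regs: r0:8,r1:2,r2:Mul2,r3:16,r4:0
  c6: CDB Mul1=12; issue MUL r0<-Mul1  regs: r0:Mul1,r1:2,r2:Mul2,r3:16,r4:0
  c7: issue ADD r4<-Add1  regs: r0:Mul1,r1:2,r2:Mul2,r3:16,r4:Add1
  c8: issue SUB r1<-Add2  regs: r0:Mul1,r1:Add2,r2:Mul2,r3:16,r4:Add1
  c9: CDB Mul2=16  regs: r0:Mul1,r1:Add2,r2:16,r3:16,r4:Add1
  c10: -  regs: r0:Mul1,r1:Add2,r2:16,r3:16,r4:Add1
  c11: CDB Add1=16  regs: r0:Mul1,r1:Add2,r2:16,r3:16,r4:16
  c12: -  regs: r0:Mul1,r1:Add2,r2:16,r3:16,r4:16
  c13: CDB Add2=0  regs: r0:Mul1,r1:0,r2:16,r3:16,r4:16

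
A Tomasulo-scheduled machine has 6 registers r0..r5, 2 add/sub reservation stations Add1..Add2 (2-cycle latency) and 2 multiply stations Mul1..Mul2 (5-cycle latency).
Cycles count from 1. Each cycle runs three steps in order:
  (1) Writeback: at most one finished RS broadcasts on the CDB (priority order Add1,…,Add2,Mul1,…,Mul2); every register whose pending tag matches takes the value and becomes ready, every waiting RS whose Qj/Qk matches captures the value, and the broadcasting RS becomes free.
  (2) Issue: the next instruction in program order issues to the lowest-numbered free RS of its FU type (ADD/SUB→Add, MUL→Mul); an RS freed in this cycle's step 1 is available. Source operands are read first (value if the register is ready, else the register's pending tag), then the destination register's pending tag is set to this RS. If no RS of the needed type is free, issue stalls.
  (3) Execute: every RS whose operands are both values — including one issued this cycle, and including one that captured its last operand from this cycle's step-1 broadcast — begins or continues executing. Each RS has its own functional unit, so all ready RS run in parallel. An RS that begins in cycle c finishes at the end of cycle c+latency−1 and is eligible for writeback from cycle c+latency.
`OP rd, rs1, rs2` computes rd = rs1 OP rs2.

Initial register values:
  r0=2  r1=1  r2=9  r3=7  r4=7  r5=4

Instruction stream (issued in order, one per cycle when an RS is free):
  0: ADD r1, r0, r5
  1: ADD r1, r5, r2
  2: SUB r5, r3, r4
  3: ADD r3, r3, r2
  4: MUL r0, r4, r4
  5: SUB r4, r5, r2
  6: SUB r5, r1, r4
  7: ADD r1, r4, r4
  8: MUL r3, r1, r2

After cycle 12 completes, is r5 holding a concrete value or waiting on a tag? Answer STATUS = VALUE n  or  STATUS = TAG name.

STATUS = VALUE 22

cycle 1: issue ADD r1<-Add1 // r0:2,r1:Add1,r2:9,r3:7,r4:7,r5:4
cycle 2: issue ADD r1<-Add2 // r0:2,r1:Add2,r2:9,r3:7,r4:7,r5:4
cycle 3: CDB Add1=6; issue SUB r5<-Add1 // r0:2,r1:Add2,r2:9,r3:7,r4:7,r5:Add1
cycle 4: CDB Add2=13; issue ADD r3<-Add2 // r0:2,r1:13,r2:9,r3:Add2,r4:7,r5:Add1
cycle 5: CDB Add1=0; issue MUL r0<-Mul1 // r0:Mul1,r1:13,r2:9,r3:Add2,r4:7,r5:0
cycle 6: CDB Add2=16; issue SUB r4<-Add1 // r0:Mul1,r1:13,r2:9,r3:16,r4:Add1,r5:0
cycle 7: issue SUB r5<-Add2 // r0:Mul1,r1:13,r2:9,r3:16,r4:Add1,r5:Add2
cycle 8: CDB Add1=-9; issue ADD r1<-Add1 // r0:Mul1,r1:Add1,r2:9,r3:16,r4:-9,r5:Add2
cycle 9: issue MUL r3<-Mul2 // r0:Mul1,r1:Add1,r2:9,r3:Mul2,r4:-9,r5:Add2
cycle 10: CDB Add1=-18 // r0:Mul1,r1:-18,r2:9,r3:Mul2,r4:-9,r5:Add2
cycle 11: CDB Add2=22 // r0:Mul1,r1:-18,r2:9,r3:Mul2,r4:-9,r5:22
cycle 12: CDB Mul1=49 // r0:49,r1:-18,r2:9,r3:Mul2,r4:-9,r5:22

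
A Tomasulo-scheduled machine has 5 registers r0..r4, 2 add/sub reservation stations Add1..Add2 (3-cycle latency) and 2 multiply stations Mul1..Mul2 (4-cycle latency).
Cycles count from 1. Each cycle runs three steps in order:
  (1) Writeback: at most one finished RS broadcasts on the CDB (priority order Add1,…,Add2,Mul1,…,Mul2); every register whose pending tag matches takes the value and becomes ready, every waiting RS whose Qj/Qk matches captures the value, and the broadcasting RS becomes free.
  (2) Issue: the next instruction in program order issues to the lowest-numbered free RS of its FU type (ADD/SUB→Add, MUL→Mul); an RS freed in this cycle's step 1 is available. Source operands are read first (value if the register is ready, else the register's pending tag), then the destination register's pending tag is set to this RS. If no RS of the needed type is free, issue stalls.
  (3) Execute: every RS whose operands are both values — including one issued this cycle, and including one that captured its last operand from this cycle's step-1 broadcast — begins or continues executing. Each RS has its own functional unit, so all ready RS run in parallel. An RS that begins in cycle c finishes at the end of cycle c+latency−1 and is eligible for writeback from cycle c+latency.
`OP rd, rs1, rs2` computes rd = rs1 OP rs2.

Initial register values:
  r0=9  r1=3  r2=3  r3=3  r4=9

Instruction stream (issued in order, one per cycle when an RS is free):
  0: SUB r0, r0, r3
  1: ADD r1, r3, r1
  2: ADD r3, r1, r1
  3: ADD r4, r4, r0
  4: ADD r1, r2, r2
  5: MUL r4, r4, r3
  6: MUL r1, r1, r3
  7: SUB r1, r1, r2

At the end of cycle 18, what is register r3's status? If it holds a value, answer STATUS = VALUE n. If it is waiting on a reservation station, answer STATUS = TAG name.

STATUS = VALUE 12

c1: issue SUB r0<-Add1 | r0:Add1,r1:3,r2:3,r3:3,r4:9
c2: issue ADD r1<-Add2 | r0:Add1,r1:Add2,r2:3,r3:3,r4:9
c3: stall | r0:Add1,r1:Add2,r2:3,r3:3,r4:9
c4: CDB Add1=6; issue ADD r3<-Add1 | r0:6,r1:Add2,r2:3,r3:Add1,r4:9
c5: CDB Add2=6; issue ADD r4<-Add2 | r0:6,r1:6,r2:3,r3:Add1,r4:Add2
c6: stall | r0:6,r1:6,r2:3,r3:Add1,r4:Add2
c7: stall | r0:6,r1:6,r2:3,r3:Add1,r4:Add2
c8: CDB Add1=12; issue ADD r1<-Add1 | r0:6,r1:Add1,r2:3,r3:12,r4:Add2
c9: CDB Add2=15; issue MUL r4<-Mul1 | r0:6,r1:Add1,r2:3,r3:12,r4:Mul1
c10: issue MUL r1<-Mul2 | r0:6,r1:Mul2,r2:3,r3:12,r4:Mul1
c11: CDB Add1=6; issue SUB r1<-Add1 | r0:6,r1:Add1,r2:3,r3:12,r4:Mul1
c12: - | r0:6,r1:Add1,r2:3,r3:12,r4:Mul1
c13: CDB Mul1=180 | r0:6,r1:Add1,r2:3,r3:12,r4:180
c14: - | r0:6,r1:Add1,r2:3,r3:12,r4:180
c15: CDB Mul2=72 | r0:6,r1:Add1,r2:3,r3:12,r4:180
c16: - | r0:6,r1:Add1,r2:3,r3:12,r4:180
c17: - | r0:6,r1:Add1,r2:3,r3:12,r4:180
c18: CDB Add1=69 | r0:6,r1:69,r2:3,r3:12,r4:180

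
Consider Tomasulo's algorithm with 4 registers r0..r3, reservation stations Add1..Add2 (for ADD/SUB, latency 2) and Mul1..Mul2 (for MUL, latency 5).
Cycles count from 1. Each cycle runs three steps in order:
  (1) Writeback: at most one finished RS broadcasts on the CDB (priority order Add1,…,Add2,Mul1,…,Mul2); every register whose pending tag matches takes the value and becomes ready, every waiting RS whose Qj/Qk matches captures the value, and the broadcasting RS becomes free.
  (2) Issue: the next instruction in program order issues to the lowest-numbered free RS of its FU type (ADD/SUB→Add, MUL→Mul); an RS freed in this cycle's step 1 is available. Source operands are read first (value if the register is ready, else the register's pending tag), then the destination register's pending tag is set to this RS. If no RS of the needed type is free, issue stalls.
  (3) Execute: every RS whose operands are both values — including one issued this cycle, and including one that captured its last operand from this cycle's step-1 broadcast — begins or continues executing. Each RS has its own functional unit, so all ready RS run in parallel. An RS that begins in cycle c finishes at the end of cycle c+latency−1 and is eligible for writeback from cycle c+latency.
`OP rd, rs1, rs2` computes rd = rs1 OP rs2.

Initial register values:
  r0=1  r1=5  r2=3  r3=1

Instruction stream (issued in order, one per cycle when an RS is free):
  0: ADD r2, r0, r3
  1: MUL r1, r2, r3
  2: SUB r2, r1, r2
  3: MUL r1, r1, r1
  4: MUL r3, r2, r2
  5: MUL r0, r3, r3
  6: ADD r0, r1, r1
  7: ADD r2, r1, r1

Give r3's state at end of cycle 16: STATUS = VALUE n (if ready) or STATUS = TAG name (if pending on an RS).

c1: issue ADD r2<-Add1 | r0:1,r1:5,r2:Add1,r3:1
c2: issue MUL r1<-Mul1 | r0:1,r1:Mul1,r2:Add1,r3:1
c3: CDB Add1=2; issue SUB r2<-Add1 | r0:1,r1:Mul1,r2:Add1,r3:1
c4: issue MUL r1<-Mul2 | r0:1,r1:Mul2,r2:Add1,r3:1
c5: stall | r0:1,r1:Mul2,r2:Add1,r3:1
c6: stall | r0:1,r1:Mul2,r2:Add1,r3:1
c7: stall | r0:1,r1:Mul2,r2:Add1,r3:1
c8: CDB Mul1=2; issue MUL r3<-Mul1 | r0:1,r1:Mul2,r2:Add1,r3:Mul1
c9: stall | r0:1,r1:Mul2,r2:Add1,r3:Mul1
c10: CDB Add1=0; stall | r0:1,r1:Mul2,r2:0,r3:Mul1
c11: stall | r0:1,r1:Mul2,r2:0,r3:Mul1
c12: stall | r0:1,r1:Mul2,r2:0,r3:Mul1
c13: CDB Mul2=4; issue MUL r0<-Mul2 | r0:Mul2,r1:4,r2:0,r3:Mul1
c14: issue ADD r0<-Add1 | r0:Add1,r1:4,r2:0,r3:Mul1
c15: CDB Mul1=0; issue ADD r2<-Add2 | r0:Add1,r1:4,r2:Add2,r3:0
c16: CDB Add1=8 | r0:8,r1:4,r2:Add2,r3:0

STATUS = VALUE 0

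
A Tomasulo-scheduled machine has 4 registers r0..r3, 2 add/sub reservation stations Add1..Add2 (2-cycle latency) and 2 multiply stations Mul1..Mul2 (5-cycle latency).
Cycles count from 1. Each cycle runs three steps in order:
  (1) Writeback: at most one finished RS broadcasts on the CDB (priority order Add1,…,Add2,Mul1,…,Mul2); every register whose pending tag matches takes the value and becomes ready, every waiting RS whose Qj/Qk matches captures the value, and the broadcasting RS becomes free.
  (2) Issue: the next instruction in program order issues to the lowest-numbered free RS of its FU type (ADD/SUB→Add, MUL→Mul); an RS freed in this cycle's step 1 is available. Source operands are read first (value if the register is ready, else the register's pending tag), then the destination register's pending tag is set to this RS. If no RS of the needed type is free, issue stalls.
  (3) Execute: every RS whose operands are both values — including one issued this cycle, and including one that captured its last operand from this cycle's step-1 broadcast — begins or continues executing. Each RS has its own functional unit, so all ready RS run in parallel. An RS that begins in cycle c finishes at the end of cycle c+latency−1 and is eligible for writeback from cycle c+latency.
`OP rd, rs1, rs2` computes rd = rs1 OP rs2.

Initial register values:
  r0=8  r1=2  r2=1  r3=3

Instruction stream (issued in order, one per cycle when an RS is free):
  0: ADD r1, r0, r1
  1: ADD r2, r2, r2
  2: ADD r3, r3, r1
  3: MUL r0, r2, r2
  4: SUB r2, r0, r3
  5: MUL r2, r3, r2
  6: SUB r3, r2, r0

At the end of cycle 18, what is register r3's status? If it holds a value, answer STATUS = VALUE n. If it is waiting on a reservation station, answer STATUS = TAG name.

c1: issue ADD r1<-Add1 | r0:8,r1:Add1,r2:1,r3:3
c2: issue ADD r2<-Add2 | r0:8,r1:Add1,r2:Add2,r3:3
c3: CDB Add1=10; issue ADD r3<-Add1 | r0:8,r1:10,r2:Add2,r3:Add1
c4: CDB Add2=2; issue MUL r0<-Mul1 | r0:Mul1,r1:10,r2:2,r3:Add1
c5: CDB Add1=13; issue SUB r2<-Add1 | r0:Mul1,r1:10,r2:Add1,r3:13
c6: issue MUL r2<-Mul2 | r0:Mul1,r1:10,r2:Mul2,r3:13
c7: issue SUB r3<-Add2 | r0:Mul1,r1:10,r2:Mul2,r3:Add2
c8: - | r0:Mul1,r1:10,r2:Mul2,r3:Add2
c9: CDB Mul1=4 | r0:4,r1:10,r2:Mul2,r3:Add2
c10: - | r0:4,r1:10,r2:Mul2,r3:Add2
c11: CDB Add1=-9 | r0:4,r1:10,r2:Mul2,r3:Add2
c12: - | r0:4,r1:10,r2:Mul2,r3:Add2
c13: - | r0:4,r1:10,r2:Mul2,r3:Add2
c14: - | r0:4,r1:10,r2:Mul2,r3:Add2
c15: - | r0:4,r1:10,r2:Mul2,r3:Add2
c16: CDB Mul2=-117 | r0:4,r1:10,r2:-117,r3:Add2
c17: - | r0:4,r1:10,r2:-117,r3:Add2
c18: CDB Add2=-121 | r0:4,r1:10,r2:-117,r3:-121

STATUS = VALUE -121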